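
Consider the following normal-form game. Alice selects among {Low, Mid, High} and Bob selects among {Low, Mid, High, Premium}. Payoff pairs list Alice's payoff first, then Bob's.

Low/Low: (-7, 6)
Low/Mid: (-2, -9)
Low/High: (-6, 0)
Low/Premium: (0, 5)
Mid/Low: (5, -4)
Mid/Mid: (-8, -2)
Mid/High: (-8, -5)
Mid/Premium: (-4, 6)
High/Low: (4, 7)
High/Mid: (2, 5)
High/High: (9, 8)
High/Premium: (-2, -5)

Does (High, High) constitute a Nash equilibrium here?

Holding Bob at High: Alice gets 9 from High, versus -6 from Low, -8 from Mid. No profitable deviation for Alice.
Holding Alice at High: Bob gets 8 from High, versus 7 from Low, 5 from Mid, -5 from Premium. No profitable deviation for Bob either.

Yes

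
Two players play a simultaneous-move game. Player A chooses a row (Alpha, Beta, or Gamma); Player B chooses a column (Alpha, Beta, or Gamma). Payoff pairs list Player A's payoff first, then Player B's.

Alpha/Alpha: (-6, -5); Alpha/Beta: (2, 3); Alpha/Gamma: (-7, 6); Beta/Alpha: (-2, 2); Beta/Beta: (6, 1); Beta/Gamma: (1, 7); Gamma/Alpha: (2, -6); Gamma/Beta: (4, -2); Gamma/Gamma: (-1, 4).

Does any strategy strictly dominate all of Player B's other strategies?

Check whether one of Player B's strategies beats all alternatives regardless of what the opponent does.
Gamma strictly dominates: vs Alpha: 6 > each of {-5, 3}; vs Beta: 7 > each of {2, 1}; vs Gamma: 4 > each of {-6, -2}.

Gamma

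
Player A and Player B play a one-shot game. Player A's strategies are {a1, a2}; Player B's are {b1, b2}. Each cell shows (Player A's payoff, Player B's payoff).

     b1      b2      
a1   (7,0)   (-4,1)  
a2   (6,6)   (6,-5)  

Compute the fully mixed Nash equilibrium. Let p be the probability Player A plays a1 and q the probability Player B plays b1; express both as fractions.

p = 11/12, q = 10/11

Each player's mixing probability is pinned down by making the *other* player indifferent.
Player B indifferent between b1 and b2: p·0 + (1−p)·6 = p·1 + (1−p)·(-5) ⟹ 6 + (-6)p = (-5) + 6p ⟹ p = 11/12.
Player A indifferent between a1 and a2: q·7 + (1−q)·(-4) = q·6 + (1−q)·6 ⟹ (-4) + 11q = 6 + 0q ⟹ q = 10/11.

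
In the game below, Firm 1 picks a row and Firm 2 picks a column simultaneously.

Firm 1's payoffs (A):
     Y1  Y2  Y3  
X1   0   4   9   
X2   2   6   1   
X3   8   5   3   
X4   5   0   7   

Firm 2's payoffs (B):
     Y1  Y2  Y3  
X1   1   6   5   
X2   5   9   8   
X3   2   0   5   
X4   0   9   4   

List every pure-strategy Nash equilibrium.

(X2, Y2)

Check mutual best responses: a cell is a NE iff neither player can gain by unilaterally deviating.
Firm 1's best responses — vs Y1: X3 (payoff 8); vs Y2: X2 (payoff 6); vs Y3: X1 (payoff 9).
Firm 2's best responses — vs X1: Y2 (payoff 6); vs X2: Y2 (payoff 9); vs X3: Y3 (payoff 5); vs X4: Y2 (payoff 9).
The only mutual best response is (X2, Y2); neither player gains by switching there.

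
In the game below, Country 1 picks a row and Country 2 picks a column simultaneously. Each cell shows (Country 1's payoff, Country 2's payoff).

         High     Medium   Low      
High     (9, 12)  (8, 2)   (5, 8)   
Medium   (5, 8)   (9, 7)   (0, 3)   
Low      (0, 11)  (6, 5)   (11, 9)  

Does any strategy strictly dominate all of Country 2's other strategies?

High

Check whether one of Country 2's strategies beats all alternatives regardless of what the opponent does.
High strictly dominates: vs High: 12 > each of {2, 8}; vs Medium: 8 > each of {7, 3}; vs Low: 11 > each of {5, 9}.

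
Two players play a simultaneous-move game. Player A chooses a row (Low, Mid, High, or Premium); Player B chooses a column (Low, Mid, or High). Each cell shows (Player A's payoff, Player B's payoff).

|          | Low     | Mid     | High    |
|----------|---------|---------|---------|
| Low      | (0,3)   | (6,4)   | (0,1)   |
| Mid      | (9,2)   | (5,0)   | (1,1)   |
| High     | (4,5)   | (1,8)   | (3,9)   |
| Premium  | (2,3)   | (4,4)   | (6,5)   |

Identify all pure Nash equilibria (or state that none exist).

(Low, Mid), (Mid, Low), and (Premium, High)

Check mutual best responses: a cell is a NE iff neither player can gain by unilaterally deviating.
Player A's best responses — vs Low: Mid (payoff 9); vs Mid: Low (payoff 6); vs High: Premium (payoff 6).
Player B's best responses — vs Low: Mid (payoff 4); vs Mid: Low (payoff 2); vs High: High (payoff 9); vs Premium: High (payoff 5).
Mutual best responses occur at (Low, Mid), (Mid, Low), and (Premium, High); at each, neither player gains by switching.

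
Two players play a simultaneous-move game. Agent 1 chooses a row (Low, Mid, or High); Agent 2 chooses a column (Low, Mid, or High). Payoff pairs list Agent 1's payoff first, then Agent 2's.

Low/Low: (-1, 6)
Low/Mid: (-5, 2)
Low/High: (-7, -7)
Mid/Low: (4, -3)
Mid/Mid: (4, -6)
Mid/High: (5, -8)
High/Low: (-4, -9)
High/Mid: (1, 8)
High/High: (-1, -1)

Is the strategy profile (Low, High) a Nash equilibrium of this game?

No

Holding Agent 2 at High: Agent 1 gets -7 from Low but could get 5 by switching to Mid. Agent 1 has a profitable deviation.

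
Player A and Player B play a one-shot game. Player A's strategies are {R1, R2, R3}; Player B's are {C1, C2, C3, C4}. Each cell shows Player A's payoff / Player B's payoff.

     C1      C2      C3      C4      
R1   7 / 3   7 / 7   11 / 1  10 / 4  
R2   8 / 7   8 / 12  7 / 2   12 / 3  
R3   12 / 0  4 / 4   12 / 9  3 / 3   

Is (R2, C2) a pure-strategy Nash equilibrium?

Yes

Holding Player B at C2: Player A gets 8 from R2, versus 7 from R1, 4 from R3. No profitable deviation for Player A.
Holding Player A at R2: Player B gets 12 from C2, versus 7 from C1, 2 from C3, 3 from C4. No profitable deviation for Player B either.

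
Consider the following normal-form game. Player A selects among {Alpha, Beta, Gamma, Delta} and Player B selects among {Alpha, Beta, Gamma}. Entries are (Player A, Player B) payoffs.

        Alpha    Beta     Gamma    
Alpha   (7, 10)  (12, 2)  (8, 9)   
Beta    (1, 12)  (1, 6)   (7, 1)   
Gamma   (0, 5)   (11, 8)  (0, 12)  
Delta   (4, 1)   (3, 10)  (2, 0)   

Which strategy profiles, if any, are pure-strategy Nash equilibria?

Check mutual best responses: a cell is a NE iff neither player can gain by unilaterally deviating.
Player A's best responses — vs Alpha: Alpha (payoff 7); vs Beta: Alpha (payoff 12); vs Gamma: Alpha (payoff 8).
Player B's best responses — vs Alpha: Alpha (payoff 10); vs Beta: Alpha (payoff 12); vs Gamma: Gamma (payoff 12); vs Delta: Beta (payoff 10).
The only mutual best response is (Alpha, Alpha); neither player gains by switching there.

(Alpha, Alpha)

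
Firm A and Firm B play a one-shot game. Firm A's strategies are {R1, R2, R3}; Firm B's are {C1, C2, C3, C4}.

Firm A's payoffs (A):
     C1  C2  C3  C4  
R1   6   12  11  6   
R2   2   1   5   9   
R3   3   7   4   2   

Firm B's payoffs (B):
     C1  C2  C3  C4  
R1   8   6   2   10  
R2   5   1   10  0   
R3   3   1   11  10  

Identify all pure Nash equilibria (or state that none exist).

None

Find each player's best response to every opponent strategy; NE are the intersections.
Firm A's best responses — vs C1: R1 (payoff 6); vs C2: R1 (payoff 12); vs C3: R1 (payoff 11); vs C4: R2 (payoff 9).
Firm B's best responses — vs R1: C4 (payoff 10); vs R2: C3 (payoff 10); vs R3: C3 (payoff 11).
No cell has both players best-responding. For instance, Firm A's best reply to C2 is R1, but against R1 Firm B prefers C4 over C2.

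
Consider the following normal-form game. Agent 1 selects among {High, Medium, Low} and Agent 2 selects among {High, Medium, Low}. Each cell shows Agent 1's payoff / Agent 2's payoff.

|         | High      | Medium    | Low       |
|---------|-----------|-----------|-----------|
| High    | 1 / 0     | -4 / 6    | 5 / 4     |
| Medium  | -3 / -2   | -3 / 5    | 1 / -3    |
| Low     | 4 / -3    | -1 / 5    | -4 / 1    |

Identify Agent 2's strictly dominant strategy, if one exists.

Check whether one of Agent 2's strategies beats all alternatives regardless of what the opponent does.
Medium strictly dominates: vs High: 6 > each of {0, 4}; vs Medium: 5 > each of {-2, -3}; vs Low: 5 > each of {-3, 1}.

Medium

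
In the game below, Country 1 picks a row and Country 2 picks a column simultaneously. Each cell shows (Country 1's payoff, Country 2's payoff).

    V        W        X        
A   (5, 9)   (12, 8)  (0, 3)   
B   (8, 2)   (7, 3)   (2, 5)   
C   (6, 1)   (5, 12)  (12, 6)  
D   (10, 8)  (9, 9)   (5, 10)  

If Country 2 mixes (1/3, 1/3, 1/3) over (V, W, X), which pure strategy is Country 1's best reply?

Country 1's best reply maximizes expected payoff against the mix.
A: (1/3)·5 + (1/3)·12 + (1/3)·0 = 17/3
B: (1/3)·8 + (1/3)·7 + (1/3)·2 = 17/3
C: (1/3)·6 + (1/3)·5 + (1/3)·12 = 23/3
D: (1/3)·10 + (1/3)·9 + (1/3)·5 = 8
Highest expected payoff is 8, from D.

D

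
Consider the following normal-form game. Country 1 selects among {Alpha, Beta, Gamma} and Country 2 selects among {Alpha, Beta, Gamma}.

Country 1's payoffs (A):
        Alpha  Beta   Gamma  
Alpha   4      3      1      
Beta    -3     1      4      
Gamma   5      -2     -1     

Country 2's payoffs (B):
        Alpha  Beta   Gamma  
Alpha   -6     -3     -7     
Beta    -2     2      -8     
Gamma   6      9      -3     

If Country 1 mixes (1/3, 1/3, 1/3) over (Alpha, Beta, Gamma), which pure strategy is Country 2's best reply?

Country 2's best reply maximizes expected payoff against the mix.
Alpha: (1/3)·(-6) + (1/3)·(-2) + (1/3)·6 = -2/3
Beta: (1/3)·(-3) + (1/3)·2 + (1/3)·9 = 8/3
Gamma: (1/3)·(-7) + (1/3)·(-8) + (1/3)·(-3) = -6
Highest expected payoff is 8/3, from Beta.

Beta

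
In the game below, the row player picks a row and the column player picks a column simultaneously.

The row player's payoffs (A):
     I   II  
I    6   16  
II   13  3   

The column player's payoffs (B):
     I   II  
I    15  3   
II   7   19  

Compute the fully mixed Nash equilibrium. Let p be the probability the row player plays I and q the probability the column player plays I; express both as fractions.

p = 1/2, q = 13/20

In a mixed NE each player is indifferent between their pure strategies, so the opponent's mix sets the indifference.
The column player indifferent between I and II: p·15 + (1−p)·7 = p·3 + (1−p)·19 ⟹ 7 + 8p = 19 + (-16)p ⟹ p = 1/2.
The row player indifferent between I and II: q·6 + (1−q)·16 = q·13 + (1−q)·3 ⟹ 16 + (-10)q = 3 + 10q ⟹ q = 13/20.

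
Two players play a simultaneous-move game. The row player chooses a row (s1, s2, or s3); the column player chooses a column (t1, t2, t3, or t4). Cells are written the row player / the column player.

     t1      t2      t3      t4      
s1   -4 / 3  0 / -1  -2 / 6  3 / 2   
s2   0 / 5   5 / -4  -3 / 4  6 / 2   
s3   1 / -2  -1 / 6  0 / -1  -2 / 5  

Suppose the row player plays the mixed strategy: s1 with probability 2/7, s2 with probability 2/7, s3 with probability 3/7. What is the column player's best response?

t4

The column player's best reply maximizes expected payoff against the mix.
t1: (2/7)·3 + (2/7)·5 + (3/7)·(-2) = 10/7
t2: (2/7)·(-1) + (2/7)·(-4) + (3/7)·6 = 8/7
t3: (2/7)·6 + (2/7)·4 + (3/7)·(-1) = 17/7
t4: (2/7)·2 + (2/7)·2 + (3/7)·5 = 23/7
Highest expected payoff is 23/7, from t4.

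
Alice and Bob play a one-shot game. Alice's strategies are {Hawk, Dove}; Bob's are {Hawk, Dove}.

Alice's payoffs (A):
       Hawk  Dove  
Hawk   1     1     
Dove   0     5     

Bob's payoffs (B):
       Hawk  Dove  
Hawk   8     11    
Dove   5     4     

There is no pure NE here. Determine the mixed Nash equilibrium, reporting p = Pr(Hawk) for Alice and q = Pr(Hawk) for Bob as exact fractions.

Each player's mixing probability is pinned down by making the *other* player indifferent.
Bob indifferent between Hawk and Dove: p·8 + (1−p)·5 = p·11 + (1−p)·4 ⟹ 5 + 3p = 4 + 7p ⟹ p = 1/4.
Alice indifferent between Hawk and Dove: q·1 + (1−q)·1 = q·0 + (1−q)·5 ⟹ 1 + 0q = 5 + (-5)q ⟹ q = 4/5.

p = 1/4, q = 4/5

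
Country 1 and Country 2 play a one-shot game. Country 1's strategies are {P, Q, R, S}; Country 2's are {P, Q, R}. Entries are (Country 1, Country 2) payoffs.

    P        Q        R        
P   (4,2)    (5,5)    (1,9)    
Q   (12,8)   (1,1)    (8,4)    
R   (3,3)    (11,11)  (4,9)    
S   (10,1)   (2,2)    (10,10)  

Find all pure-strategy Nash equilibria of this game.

Check mutual best responses: a cell is a NE iff neither player can gain by unilaterally deviating.
Country 1's best responses — vs P: Q (payoff 12); vs Q: R (payoff 11); vs R: S (payoff 10).
Country 2's best responses — vs P: R (payoff 9); vs Q: P (payoff 8); vs R: Q (payoff 11); vs S: R (payoff 10).
Mutual best responses occur at (Q, P), (R, Q), and (S, R); at each, neither player gains by switching.

(Q, P), (R, Q), and (S, R)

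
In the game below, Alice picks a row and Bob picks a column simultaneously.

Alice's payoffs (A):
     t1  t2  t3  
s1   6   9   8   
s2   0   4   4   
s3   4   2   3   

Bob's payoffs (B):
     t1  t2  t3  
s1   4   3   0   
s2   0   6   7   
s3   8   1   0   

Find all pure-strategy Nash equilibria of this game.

A profile is a Nash equilibrium when each player is best-responding to the other.
Alice's best responses — vs t1: s1 (payoff 6); vs t2: s1 (payoff 9); vs t3: s1 (payoff 8).
Bob's best responses — vs s1: t1 (payoff 4); vs s2: t3 (payoff 7); vs s3: t1 (payoff 8).
The only mutual best response is (s1, t1); neither player gains by switching there.

(s1, t1)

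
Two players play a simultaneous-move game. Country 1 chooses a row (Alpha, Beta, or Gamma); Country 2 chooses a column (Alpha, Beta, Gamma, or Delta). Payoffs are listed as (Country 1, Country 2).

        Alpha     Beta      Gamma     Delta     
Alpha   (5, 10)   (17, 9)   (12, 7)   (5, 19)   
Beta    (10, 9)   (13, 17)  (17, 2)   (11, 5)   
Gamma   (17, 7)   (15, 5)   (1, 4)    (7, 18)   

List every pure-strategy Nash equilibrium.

There is no pure-strategy Nash equilibrium

A profile is a Nash equilibrium when each player is best-responding to the other.
Country 1's best responses — vs Alpha: Gamma (payoff 17); vs Beta: Alpha (payoff 17); vs Gamma: Beta (payoff 17); vs Delta: Beta (payoff 11).
Country 2's best responses — vs Alpha: Delta (payoff 19); vs Beta: Beta (payoff 17); vs Gamma: Delta (payoff 18).
No cell has both players best-responding. For instance, Country 1's best reply to Beta is Alpha, but against Alpha Country 2 prefers Delta over Beta.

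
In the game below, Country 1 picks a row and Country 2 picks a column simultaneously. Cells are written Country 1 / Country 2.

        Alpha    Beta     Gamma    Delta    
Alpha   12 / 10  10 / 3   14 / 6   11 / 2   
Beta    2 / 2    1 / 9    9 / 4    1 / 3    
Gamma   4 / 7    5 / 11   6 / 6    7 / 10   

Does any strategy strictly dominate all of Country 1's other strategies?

Check whether one of Country 1's strategies beats all alternatives regardless of what the opponent does.
Alpha strictly dominates: vs Alpha: 12 > each of {2, 4}; vs Beta: 10 > each of {1, 5}; vs Gamma: 14 > each of {9, 6}; vs Delta: 11 > each of {1, 7}.

Alpha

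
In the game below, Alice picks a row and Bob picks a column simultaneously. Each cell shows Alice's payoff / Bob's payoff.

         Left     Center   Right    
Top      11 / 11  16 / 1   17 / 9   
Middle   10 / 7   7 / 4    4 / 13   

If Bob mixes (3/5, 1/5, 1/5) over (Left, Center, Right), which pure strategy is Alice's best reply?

Compute Alice's expected payoff from each pure strategy against the given mix.
Top: (3/5)·11 + (1/5)·16 + (1/5)·17 = 66/5
Middle: (3/5)·10 + (1/5)·7 + (1/5)·4 = 41/5
Highest expected payoff is 66/5, from Top.

Top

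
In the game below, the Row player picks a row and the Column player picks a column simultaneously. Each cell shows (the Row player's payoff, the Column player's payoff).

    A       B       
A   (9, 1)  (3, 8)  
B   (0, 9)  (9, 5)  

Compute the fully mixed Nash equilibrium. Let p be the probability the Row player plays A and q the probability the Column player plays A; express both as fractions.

p = 4/11, q = 2/5

Each player's mixing probability is pinned down by making the *other* player indifferent.
The Column player indifferent between A and B: p·1 + (1−p)·9 = p·8 + (1−p)·5 ⟹ 9 + (-8)p = 5 + 3p ⟹ p = 4/11.
The Row player indifferent between A and B: q·9 + (1−q)·3 = q·0 + (1−q)·9 ⟹ 3 + 6q = 9 + (-9)q ⟹ q = 2/5.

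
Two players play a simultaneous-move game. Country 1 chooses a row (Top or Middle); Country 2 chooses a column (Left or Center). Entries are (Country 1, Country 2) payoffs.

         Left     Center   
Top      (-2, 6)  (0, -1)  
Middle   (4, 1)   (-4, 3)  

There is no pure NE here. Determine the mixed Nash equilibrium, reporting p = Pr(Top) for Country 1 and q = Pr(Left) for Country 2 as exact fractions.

p = 2/9, q = 2/5

In a mixed NE each player is indifferent between their pure strategies, so the opponent's mix sets the indifference.
Country 2 indifferent between Left and Center: p·6 + (1−p)·1 = p·(-1) + (1−p)·3 ⟹ 1 + 5p = 3 + (-4)p ⟹ p = 2/9.
Country 1 indifferent between Top and Middle: q·(-2) + (1−q)·0 = q·4 + (1−q)·(-4) ⟹ 0 + (-2)q = (-4) + 8q ⟹ q = 2/5.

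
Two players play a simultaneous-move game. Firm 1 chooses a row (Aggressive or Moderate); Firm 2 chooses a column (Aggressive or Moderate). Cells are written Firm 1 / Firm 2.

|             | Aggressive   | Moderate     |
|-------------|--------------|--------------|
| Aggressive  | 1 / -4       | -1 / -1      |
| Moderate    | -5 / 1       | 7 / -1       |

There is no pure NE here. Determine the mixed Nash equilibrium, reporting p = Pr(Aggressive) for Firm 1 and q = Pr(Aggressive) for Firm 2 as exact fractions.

Each player's mixing probability is pinned down by making the *other* player indifferent.
Firm 2 indifferent between Aggressive and Moderate: p·(-4) + (1−p)·1 = p·(-1) + (1−p)·(-1) ⟹ 1 + (-5)p = (-1) + 0p ⟹ p = 2/5.
Firm 1 indifferent between Aggressive and Moderate: q·1 + (1−q)·(-1) = q·(-5) + (1−q)·7 ⟹ (-1) + 2q = 7 + (-12)q ⟹ q = 4/7.

p = 2/5, q = 4/7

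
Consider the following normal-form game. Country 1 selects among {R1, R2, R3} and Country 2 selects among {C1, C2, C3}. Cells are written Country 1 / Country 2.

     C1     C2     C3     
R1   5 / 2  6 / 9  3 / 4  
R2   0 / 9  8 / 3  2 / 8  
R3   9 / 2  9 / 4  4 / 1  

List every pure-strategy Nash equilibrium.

(R3, C2)

A profile is a Nash equilibrium when each player is best-responding to the other.
Country 1's best responses — vs C1: R3 (payoff 9); vs C2: R3 (payoff 9); vs C3: R3 (payoff 4).
Country 2's best responses — vs R1: C2 (payoff 9); vs R2: C1 (payoff 9); vs R3: C2 (payoff 4).
The only mutual best response is (R3, C2); neither player gains by switching there.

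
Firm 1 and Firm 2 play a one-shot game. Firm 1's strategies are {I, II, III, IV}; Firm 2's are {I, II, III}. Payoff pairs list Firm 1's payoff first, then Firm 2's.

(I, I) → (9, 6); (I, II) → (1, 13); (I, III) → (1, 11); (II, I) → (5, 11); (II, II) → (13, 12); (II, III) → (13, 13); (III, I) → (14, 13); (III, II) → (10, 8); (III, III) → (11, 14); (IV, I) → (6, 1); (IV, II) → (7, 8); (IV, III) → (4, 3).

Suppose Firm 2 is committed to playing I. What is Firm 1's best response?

III

With Firm 2 fixed at I, Firm 1's payoffs are: I → 9, II → 5, III → 14, IV → 6.
The maximum is 14, achieved by III.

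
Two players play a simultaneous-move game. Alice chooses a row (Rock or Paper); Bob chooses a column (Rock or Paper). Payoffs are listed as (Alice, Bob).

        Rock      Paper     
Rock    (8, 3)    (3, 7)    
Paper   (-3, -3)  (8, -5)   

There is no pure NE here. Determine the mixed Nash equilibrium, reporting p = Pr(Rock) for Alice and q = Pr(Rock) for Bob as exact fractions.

In a mixed NE each player is indifferent between their pure strategies, so the opponent's mix sets the indifference.
Bob indifferent between Rock and Paper: p·3 + (1−p)·(-3) = p·7 + (1−p)·(-5) ⟹ (-3) + 6p = (-5) + 12p ⟹ p = 1/3.
Alice indifferent between Rock and Paper: q·8 + (1−q)·3 = q·(-3) + (1−q)·8 ⟹ 3 + 5q = 8 + (-11)q ⟹ q = 5/16.

p = 1/3, q = 5/16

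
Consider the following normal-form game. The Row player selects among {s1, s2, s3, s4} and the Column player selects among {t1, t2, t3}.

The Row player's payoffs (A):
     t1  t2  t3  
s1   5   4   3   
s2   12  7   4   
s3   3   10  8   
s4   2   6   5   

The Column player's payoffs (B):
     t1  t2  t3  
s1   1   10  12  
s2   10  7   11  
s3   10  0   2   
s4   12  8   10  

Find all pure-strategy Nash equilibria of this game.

Check mutual best responses: a cell is a NE iff neither player can gain by unilaterally deviating.
The Row player's best responses — vs t1: s2 (payoff 12); vs t2: s3 (payoff 10); vs t3: s3 (payoff 8).
The Column player's best responses — vs s1: t3 (payoff 12); vs s2: t3 (payoff 11); vs s3: t1 (payoff 10); vs s4: t1 (payoff 12).
No cell has both players best-responding. For instance, the Row player's best reply to t3 is s3, but against s3 the Column player prefers t1 over t3.

No pure-strategy Nash equilibrium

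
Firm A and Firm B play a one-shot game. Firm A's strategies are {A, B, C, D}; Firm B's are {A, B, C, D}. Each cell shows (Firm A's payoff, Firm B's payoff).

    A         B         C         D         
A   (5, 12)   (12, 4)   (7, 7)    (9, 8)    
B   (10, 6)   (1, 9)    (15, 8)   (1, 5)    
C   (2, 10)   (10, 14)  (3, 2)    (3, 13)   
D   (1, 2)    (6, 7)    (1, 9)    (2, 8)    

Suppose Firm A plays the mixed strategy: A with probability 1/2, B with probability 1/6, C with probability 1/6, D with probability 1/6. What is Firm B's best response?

Compute Firm B's expected payoff from each pure strategy against the given mix.
A: (1/2)·12 + (1/6)·6 + (1/6)·10 + (1/6)·2 = 9
B: (1/2)·4 + (1/6)·9 + (1/6)·14 + (1/6)·7 = 7
C: (1/2)·7 + (1/6)·8 + (1/6)·2 + (1/6)·9 = 20/3
D: (1/2)·8 + (1/6)·5 + (1/6)·13 + (1/6)·8 = 25/3
Highest expected payoff is 9, from A.

A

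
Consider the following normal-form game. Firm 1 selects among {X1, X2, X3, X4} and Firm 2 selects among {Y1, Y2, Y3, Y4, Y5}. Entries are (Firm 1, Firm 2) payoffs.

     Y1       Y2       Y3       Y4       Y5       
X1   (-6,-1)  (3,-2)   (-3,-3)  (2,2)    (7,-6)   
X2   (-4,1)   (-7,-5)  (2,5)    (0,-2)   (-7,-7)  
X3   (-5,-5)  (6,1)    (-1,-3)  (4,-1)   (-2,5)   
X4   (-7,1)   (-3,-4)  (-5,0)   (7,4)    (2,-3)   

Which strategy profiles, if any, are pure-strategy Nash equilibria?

Check mutual best responses: a cell is a NE iff neither player can gain by unilaterally deviating.
Firm 1's best responses — vs Y1: X2 (payoff -4); vs Y2: X3 (payoff 6); vs Y3: X2 (payoff 2); vs Y4: X4 (payoff 7); vs Y5: X1 (payoff 7).
Firm 2's best responses — vs X1: Y4 (payoff 2); vs X2: Y3 (payoff 5); vs X3: Y5 (payoff 5); vs X4: Y4 (payoff 4).
Mutual best responses occur at (X2, Y3) and (X4, Y4); at each, neither player gains by switching.

(X2, Y3) and (X4, Y4)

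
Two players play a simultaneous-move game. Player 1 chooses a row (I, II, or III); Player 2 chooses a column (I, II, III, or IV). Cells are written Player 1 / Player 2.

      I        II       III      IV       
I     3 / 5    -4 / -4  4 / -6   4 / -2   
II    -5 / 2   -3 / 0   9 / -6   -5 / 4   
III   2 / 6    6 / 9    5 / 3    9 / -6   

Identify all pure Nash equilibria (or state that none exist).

(I, I) and (III, II)

Check mutual best responses: a cell is a NE iff neither player can gain by unilaterally deviating.
Player 1's best responses — vs I: I (payoff 3); vs II: III (payoff 6); vs III: II (payoff 9); vs IV: III (payoff 9).
Player 2's best responses — vs I: I (payoff 5); vs II: IV (payoff 4); vs III: II (payoff 9).
Mutual best responses occur at (I, I) and (III, II); at each, neither player gains by switching.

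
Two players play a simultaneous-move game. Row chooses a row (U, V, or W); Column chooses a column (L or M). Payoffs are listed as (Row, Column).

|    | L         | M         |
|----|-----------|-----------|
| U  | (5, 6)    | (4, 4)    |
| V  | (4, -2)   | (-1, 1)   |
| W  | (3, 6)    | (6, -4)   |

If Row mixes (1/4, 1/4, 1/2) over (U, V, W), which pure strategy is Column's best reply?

Compute Column's expected payoff from each pure strategy against the given mix.
L: (1/4)·6 + (1/4)·(-2) + (1/2)·6 = 4
M: (1/4)·4 + (1/4)·1 + (1/2)·(-4) = -3/4
Highest expected payoff is 4, from L.

L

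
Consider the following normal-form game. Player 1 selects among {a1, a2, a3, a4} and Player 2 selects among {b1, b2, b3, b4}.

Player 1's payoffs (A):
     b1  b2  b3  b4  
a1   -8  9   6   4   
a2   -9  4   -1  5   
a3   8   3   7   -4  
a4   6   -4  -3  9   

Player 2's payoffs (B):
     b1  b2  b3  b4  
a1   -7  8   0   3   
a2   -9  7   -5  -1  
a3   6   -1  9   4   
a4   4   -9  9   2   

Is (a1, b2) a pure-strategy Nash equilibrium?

Holding Player 2 at b2: Player 1 gets 9 from a1, versus 4 from a2, 3 from a3, -4 from a4. No profitable deviation for Player 1.
Holding Player 1 at a1: Player 2 gets 8 from b2, versus -7 from b1, 0 from b3, 3 from b4. No profitable deviation for Player 2 either.

Yes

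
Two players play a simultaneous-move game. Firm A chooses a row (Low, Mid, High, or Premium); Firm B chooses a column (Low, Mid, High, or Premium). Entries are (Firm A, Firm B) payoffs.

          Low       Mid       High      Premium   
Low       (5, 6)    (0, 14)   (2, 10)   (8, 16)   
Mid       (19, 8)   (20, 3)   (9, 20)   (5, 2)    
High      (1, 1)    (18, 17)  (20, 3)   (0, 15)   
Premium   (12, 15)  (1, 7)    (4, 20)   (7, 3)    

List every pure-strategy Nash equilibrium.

Find each player's best response to every opponent strategy; NE are the intersections.
Firm A's best responses — vs Low: Mid (payoff 19); vs Mid: Mid (payoff 20); vs High: High (payoff 20); vs Premium: Low (payoff 8).
Firm B's best responses — vs Low: Premium (payoff 16); vs Mid: High (payoff 20); vs High: Mid (payoff 17); vs Premium: High (payoff 20).
The only mutual best response is (Low, Premium); neither player gains by switching there.

(Low, Premium)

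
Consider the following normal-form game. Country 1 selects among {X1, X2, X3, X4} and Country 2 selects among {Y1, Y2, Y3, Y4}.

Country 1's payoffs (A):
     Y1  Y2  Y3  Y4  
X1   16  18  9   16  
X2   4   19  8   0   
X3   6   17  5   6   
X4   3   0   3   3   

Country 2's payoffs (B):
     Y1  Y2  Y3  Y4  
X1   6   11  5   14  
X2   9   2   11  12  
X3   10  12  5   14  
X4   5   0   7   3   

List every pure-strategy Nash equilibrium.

A profile is a Nash equilibrium when each player is best-responding to the other.
Country 1's best responses — vs Y1: X1 (payoff 16); vs Y2: X2 (payoff 19); vs Y3: X1 (payoff 9); vs Y4: X1 (payoff 16).
Country 2's best responses — vs X1: Y4 (payoff 14); vs X2: Y4 (payoff 12); vs X3: Y4 (payoff 14); vs X4: Y3 (payoff 7).
The only mutual best response is (X1, Y4); neither player gains by switching there.

(X1, Y4)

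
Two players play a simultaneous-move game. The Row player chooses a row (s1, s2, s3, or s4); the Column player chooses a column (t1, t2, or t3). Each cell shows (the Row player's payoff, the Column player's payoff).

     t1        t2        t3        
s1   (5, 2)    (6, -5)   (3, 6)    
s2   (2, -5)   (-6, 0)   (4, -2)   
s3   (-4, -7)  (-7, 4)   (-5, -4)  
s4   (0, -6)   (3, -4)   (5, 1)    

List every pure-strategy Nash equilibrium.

(s4, t3)

A profile is a Nash equilibrium when each player is best-responding to the other.
The Row player's best responses — vs t1: s1 (payoff 5); vs t2: s1 (payoff 6); vs t3: s4 (payoff 5).
The Column player's best responses — vs s1: t3 (payoff 6); vs s2: t2 (payoff 0); vs s3: t2 (payoff 4); vs s4: t3 (payoff 1).
The only mutual best response is (s4, t3); neither player gains by switching there.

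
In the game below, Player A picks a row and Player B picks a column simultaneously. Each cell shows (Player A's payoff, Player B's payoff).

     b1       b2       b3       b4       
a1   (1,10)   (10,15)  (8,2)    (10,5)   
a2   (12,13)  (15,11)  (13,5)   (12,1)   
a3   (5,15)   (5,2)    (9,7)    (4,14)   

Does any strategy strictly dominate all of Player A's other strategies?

Check whether one of Player A's strategies beats all alternatives regardless of what the opponent does.
a2 strictly dominates: vs b1: 12 > each of {1, 5}; vs b2: 15 > each of {10, 5}; vs b3: 13 > each of {8, 9}; vs b4: 12 > each of {10, 4}.

a2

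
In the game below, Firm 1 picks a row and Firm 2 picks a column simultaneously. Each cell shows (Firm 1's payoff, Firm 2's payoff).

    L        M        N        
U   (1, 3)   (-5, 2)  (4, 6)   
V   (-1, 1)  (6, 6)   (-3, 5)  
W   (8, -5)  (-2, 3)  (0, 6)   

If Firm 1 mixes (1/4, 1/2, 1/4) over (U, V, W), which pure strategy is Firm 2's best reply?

Firm 2's best reply maximizes expected payoff against the mix.
L: (1/4)·3 + (1/2)·1 + (1/4)·(-5) = 0
M: (1/4)·2 + (1/2)·6 + (1/4)·3 = 17/4
N: (1/4)·6 + (1/2)·5 + (1/4)·6 = 11/2
Highest expected payoff is 11/2, from N.

N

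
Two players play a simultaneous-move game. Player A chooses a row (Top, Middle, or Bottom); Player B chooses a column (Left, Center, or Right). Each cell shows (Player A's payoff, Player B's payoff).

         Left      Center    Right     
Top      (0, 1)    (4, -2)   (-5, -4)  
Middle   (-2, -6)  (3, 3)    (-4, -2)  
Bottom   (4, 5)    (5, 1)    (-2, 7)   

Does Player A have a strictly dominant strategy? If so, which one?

Bottom

A strategy is strictly dominant if it gives Player A a strictly higher payoff than every other strategy, against every choice by the opponent.
Bottom strictly dominates: vs Left: 4 > each of {0, -2}; vs Center: 5 > each of {4, 3}; vs Right: -2 > each of {-5, -4}.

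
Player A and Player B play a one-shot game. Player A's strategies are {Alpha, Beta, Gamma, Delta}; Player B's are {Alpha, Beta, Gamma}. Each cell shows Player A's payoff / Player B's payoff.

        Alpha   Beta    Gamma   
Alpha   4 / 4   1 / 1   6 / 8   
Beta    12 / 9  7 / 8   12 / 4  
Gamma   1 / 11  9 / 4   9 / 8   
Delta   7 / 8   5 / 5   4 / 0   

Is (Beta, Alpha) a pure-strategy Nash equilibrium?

Holding Player B at Alpha: Player A gets 12 from Beta, versus 4 from Alpha, 1 from Gamma, 7 from Delta. No profitable deviation for Player A.
Holding Player A at Beta: Player B gets 9 from Alpha, versus 8 from Beta, 4 from Gamma. No profitable deviation for Player B either.

Yes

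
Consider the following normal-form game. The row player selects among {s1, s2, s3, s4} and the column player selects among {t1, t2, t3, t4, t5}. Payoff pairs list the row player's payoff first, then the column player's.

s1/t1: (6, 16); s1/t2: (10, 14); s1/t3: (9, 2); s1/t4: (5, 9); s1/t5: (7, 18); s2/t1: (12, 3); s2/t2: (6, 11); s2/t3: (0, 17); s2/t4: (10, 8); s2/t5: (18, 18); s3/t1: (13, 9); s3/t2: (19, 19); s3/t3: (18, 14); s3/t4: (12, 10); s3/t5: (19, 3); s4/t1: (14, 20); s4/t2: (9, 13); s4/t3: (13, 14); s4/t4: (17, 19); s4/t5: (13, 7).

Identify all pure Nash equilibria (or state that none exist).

(s3, t2) and (s4, t1)

Find each player's best response to every opponent strategy; NE are the intersections.
The row player's best responses — vs t1: s4 (payoff 14); vs t2: s3 (payoff 19); vs t3: s3 (payoff 18); vs t4: s4 (payoff 17); vs t5: s3 (payoff 19).
The column player's best responses — vs s1: t5 (payoff 18); vs s2: t5 (payoff 18); vs s3: t2 (payoff 19); vs s4: t1 (payoff 20).
Mutual best responses occur at (s3, t2) and (s4, t1); at each, neither player gains by switching.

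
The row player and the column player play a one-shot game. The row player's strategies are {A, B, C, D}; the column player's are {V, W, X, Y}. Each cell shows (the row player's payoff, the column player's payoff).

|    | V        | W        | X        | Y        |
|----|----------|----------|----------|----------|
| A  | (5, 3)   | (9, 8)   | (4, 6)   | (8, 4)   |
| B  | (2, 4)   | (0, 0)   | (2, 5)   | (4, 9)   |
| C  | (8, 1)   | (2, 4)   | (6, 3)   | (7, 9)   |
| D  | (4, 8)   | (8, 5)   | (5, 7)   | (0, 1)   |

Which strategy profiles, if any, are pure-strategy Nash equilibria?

A profile is a Nash equilibrium when each player is best-responding to the other.
The row player's best responses — vs V: C (payoff 8); vs W: A (payoff 9); vs X: C (payoff 6); vs Y: A (payoff 8).
The column player's best responses — vs A: W (payoff 8); vs B: Y (payoff 9); vs C: Y (payoff 9); vs D: V (payoff 8).
The only mutual best response is (A, W); neither player gains by switching there.

(A, W)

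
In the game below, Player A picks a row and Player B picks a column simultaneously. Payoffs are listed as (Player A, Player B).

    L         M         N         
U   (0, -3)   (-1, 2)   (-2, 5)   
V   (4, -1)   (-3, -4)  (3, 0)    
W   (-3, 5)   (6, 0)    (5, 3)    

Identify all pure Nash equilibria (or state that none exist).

No pure-strategy Nash equilibrium

A profile is a Nash equilibrium when each player is best-responding to the other.
Player A's best responses — vs L: V (payoff 4); vs M: W (payoff 6); vs N: W (payoff 5).
Player B's best responses — vs U: N (payoff 5); vs V: N (payoff 0); vs W: L (payoff 5).
No cell has both players best-responding. For instance, Player A's best reply to N is W, but against W Player B prefers L over N.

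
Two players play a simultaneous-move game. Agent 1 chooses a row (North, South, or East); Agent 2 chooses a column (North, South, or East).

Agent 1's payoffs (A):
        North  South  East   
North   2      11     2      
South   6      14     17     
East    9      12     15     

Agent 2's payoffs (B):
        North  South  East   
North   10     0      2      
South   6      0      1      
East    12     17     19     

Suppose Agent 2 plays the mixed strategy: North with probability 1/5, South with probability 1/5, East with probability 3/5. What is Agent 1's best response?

Compute Agent 1's expected payoff from each pure strategy against the given mix.
North: (1/5)·2 + (1/5)·11 + (3/5)·2 = 19/5
South: (1/5)·6 + (1/5)·14 + (3/5)·17 = 71/5
East: (1/5)·9 + (1/5)·12 + (3/5)·15 = 66/5
Highest expected payoff is 71/5, from South.

South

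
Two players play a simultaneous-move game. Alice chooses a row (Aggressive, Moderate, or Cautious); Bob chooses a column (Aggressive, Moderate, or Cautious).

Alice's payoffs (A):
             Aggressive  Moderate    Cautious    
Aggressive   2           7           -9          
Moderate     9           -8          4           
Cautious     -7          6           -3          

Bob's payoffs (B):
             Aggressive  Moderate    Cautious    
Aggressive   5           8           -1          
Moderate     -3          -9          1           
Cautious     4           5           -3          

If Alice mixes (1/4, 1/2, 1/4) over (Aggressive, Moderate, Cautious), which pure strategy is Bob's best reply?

Bob's best reply maximizes expected payoff against the mix.
Aggressive: (1/4)·5 + (1/2)·(-3) + (1/4)·4 = 3/4
Moderate: (1/4)·8 + (1/2)·(-9) + (1/4)·5 = -5/4
Cautious: (1/4)·(-1) + (1/2)·1 + (1/4)·(-3) = -1/2
Highest expected payoff is 3/4, from Aggressive.

Aggressive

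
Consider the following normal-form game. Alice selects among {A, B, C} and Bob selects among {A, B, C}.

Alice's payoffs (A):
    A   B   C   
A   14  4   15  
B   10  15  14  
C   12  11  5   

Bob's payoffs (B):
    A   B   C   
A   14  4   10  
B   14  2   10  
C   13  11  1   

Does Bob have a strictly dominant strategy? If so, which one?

A

Check whether one of Bob's strategies beats all alternatives regardless of what the opponent does.
A strictly dominates: vs A: 14 > each of {4, 10}; vs B: 14 > each of {2, 10}; vs C: 13 > each of {11, 1}.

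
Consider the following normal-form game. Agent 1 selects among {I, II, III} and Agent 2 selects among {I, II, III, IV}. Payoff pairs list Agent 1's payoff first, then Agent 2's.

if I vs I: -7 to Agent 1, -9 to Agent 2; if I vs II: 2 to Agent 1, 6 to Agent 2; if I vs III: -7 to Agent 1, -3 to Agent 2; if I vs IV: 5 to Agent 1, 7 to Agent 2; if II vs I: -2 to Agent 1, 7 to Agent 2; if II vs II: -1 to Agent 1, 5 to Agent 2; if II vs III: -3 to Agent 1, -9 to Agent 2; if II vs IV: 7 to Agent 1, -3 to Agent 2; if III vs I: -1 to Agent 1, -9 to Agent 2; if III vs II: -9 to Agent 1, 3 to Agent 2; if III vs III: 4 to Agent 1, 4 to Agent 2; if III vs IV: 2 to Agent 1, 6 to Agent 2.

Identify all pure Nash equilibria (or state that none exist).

None

A profile is a Nash equilibrium when each player is best-responding to the other.
Agent 1's best responses — vs I: III (payoff -1); vs II: I (payoff 2); vs III: III (payoff 4); vs IV: II (payoff 7).
Agent 2's best responses — vs I: IV (payoff 7); vs II: I (payoff 7); vs III: IV (payoff 6).
No cell has both players best-responding. For instance, Agent 1's best reply to III is III, but against III Agent 2 prefers IV over III.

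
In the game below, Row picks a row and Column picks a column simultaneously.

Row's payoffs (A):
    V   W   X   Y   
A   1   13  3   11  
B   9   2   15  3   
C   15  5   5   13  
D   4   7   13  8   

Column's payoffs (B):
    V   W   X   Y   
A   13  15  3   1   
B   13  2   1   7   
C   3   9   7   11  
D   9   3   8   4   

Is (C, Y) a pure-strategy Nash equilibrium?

Yes

Holding Column at Y: Row gets 13 from C, versus 11 from A, 3 from B, 8 from D. No profitable deviation for Row.
Holding Row at C: Column gets 11 from Y, versus 3 from V, 9 from W, 7 from X. No profitable deviation for Column either.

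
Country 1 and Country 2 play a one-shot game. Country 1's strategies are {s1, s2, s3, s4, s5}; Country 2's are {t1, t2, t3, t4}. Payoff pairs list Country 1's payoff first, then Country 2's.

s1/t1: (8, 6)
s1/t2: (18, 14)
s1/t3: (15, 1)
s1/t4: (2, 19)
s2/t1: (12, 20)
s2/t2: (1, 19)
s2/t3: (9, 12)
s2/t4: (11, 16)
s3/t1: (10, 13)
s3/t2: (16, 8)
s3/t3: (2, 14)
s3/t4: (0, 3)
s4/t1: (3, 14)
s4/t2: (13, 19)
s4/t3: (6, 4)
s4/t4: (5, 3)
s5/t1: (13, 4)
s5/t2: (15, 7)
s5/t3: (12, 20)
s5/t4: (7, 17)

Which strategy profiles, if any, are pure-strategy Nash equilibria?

There is no pure-strategy Nash equilibrium

Check mutual best responses: a cell is a NE iff neither player can gain by unilaterally deviating.
Country 1's best responses — vs t1: s5 (payoff 13); vs t2: s1 (payoff 18); vs t3: s1 (payoff 15); vs t4: s2 (payoff 11).
Country 2's best responses — vs s1: t4 (payoff 19); vs s2: t1 (payoff 20); vs s3: t3 (payoff 14); vs s4: t2 (payoff 19); vs s5: t3 (payoff 20).
No cell has both players best-responding. For instance, Country 1's best reply to t4 is s2, but against s2 Country 2 prefers t1 over t4.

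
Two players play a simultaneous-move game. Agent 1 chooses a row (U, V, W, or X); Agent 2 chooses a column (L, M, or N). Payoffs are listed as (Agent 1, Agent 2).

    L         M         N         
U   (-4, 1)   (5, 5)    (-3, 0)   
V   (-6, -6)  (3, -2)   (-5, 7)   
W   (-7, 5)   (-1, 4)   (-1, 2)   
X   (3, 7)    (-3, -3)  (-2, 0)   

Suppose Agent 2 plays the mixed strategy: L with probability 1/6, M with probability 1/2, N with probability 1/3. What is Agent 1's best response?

U

Agent 1's best reply maximizes expected payoff against the mix.
U: (1/6)·(-4) + (1/2)·5 + (1/3)·(-3) = 5/6
V: (1/6)·(-6) + (1/2)·3 + (1/3)·(-5) = -7/6
W: (1/6)·(-7) + (1/2)·(-1) + (1/3)·(-1) = -2
X: (1/6)·3 + (1/2)·(-3) + (1/3)·(-2) = -5/3
Highest expected payoff is 5/6, from U.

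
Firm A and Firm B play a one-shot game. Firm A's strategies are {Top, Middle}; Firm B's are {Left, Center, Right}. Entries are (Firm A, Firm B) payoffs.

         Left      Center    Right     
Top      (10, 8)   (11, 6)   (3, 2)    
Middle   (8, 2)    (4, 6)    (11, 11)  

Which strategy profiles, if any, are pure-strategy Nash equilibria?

(Top, Left) and (Middle, Right)

Find each player's best response to every opponent strategy; NE are the intersections.
Firm A's best responses — vs Left: Top (payoff 10); vs Center: Top (payoff 11); vs Right: Middle (payoff 11).
Firm B's best responses — vs Top: Left (payoff 8); vs Middle: Right (payoff 11).
Mutual best responses occur at (Top, Left) and (Middle, Right); at each, neither player gains by switching.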